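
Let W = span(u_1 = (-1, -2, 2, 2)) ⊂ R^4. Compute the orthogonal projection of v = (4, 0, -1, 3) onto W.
proj_W(v) = (0, 0, 0, 0)

Set up U = [u_1 | ... | u_1] ∈ R^(4×1). The projector onto W = col(U) is P = U (U^T U)^(-1) U^T.
Compute U^T U =
  [13],
and U^T v = (0).
Solve U^T U · c = U^T v for the coefficients: c = (0). The projection is proj_W(v) = U c.
Check: (v - proj_W(v)) · u_1 = 0  (should be 0).
Result: proj_W(v) = (0, 0, 0, 0).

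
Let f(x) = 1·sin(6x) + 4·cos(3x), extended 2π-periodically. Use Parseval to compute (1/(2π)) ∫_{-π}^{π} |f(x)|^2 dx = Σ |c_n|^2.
Σ |c_n|^2 = 17/2

Expand |f|^2 and use orthogonality of {sin(nx), cos(mx)} on [-π, π]:
  ∫_{-π}^{π} sin(nx)^2 dx = π, ∫ cos(mx)^2 dx = π, and cross terms integrate to 0.
So ∫_{-π}^{π} f(x)^2 dx = 1^2 · π + 4^2 · π = (1 + 16)π.
Divide by 2π: (1 + 16)/2 = 17/2.
By Parseval, this equals Σ |c_n|^2.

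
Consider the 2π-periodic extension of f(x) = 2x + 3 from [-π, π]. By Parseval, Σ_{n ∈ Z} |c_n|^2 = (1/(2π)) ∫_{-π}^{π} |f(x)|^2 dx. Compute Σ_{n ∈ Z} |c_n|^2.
Σ |c_n|^2 = 4π^2/3 + 9

Expand and integrate term by term over [-π, π]:
  ∫ (2x)^2 dx = 4·(2π^3/3); ∫ 2·2·(3)·x dx = 0 (odd integrand); ∫ 3^2 dx = 9·2π.
So (1/(2π)) ∫_{-π}^{π} (2x + 3)^2 dx = 4π^2/3 + 9 = 4π^2/3 + 9.
Parseval ⇒ Σ |c_n|^2 = 4π^2/3 + 9.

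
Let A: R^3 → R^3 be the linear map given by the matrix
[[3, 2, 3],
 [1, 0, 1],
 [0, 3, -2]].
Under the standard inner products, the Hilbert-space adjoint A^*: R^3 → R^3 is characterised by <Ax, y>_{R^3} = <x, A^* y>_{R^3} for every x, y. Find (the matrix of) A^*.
A^* = A^T =
[[3, 1, 0],
 [2, 0, 3],
 [3, 1, -2]]

For real matrices with standard dot products, the defining identity <Ax, y> = <x, A^* y> gives (Ax)^T y = x^T (A^*) y, i.e. x^T A^T y = x^T (A^*) y. Since this holds for all x, y, we must have A^* = A^T. Therefore
A^* =
[[3, 1, 0],
 [2, 0, 3],
 [3, 1, -2]].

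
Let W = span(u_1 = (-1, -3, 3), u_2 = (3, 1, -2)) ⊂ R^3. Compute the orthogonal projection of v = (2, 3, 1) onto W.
proj_W(v) = (139/122, 121/122, -79/61)

Set up U = [u_1 | ... | u_2] ∈ R^(3×2). The projector onto W = col(U) is P = U (U^T U)^(-1) U^T.
Compute U^T U =
  [19, -12]
  [-12, 14],
and U^T v = (-8, 7).
Solve U^T U · c = U^T v for the coefficients: c = (-14/61, 37/122). The projection is proj_W(v) = U c.
Check: (v - proj_W(v)) · u_1 = 0  (should be 0).
Check: (v - proj_W(v)) · u_2 = 0  (should be 0).
Result: proj_W(v) = (139/122, 121/122, -79/61).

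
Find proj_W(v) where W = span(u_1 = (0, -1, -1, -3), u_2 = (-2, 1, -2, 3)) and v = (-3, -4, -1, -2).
proj_W(v) = (-66/67, -58/67, -157/67, -174/67)

Set up U = [u_1 | ... | u_2] ∈ R^(4×2). The projector onto W = col(U) is P = U (U^T U)^(-1) U^T.
Compute U^T U =
  [11, -8]
  [-8, 18],
and U^T v = (11, -2).
Solve U^T U · c = U^T v for the coefficients: c = (91/67, 33/67). The projection is proj_W(v) = U c.
Check: (v - proj_W(v)) · u_1 = 0  (should be 0).
Check: (v - proj_W(v)) · u_2 = 0  (should be 0).
Result: proj_W(v) = (-66/67, -58/67, -157/67, -174/67).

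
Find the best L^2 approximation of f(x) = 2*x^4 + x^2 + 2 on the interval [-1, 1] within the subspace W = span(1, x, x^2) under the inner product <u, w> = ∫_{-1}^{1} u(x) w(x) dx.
g(x) = 19*x^2/7 + 64/35

The best approximation g ∈ W is the orthogonal projection of f onto W. Writing g = a_0 + a_1 x + a_2 x^2, the coefficients solve the normal equations G · a = b where
  G_{ij} = <φ_i, φ_j> and b_i = <f, φ_i>, with φ_0 = 1, φ_1 = x, φ_2 = x^2.
G =
  [2, 0, 2/3]
  [0, 2/3, 0]
  [2/3, 0, 2/5],
b = (82/15, 0, 242/105).
Solving gives a_0 = 64/35, a_1 = 0, a_2 = 19/7, so
  g(x) = 19*x^2/7 + 64/35.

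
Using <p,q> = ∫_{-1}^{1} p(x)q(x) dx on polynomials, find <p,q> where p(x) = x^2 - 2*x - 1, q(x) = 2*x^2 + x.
<p,q> = -28/15

Expand the product: p(x)·q(x) = 2*x^4 - 3*x^3 - 4*x^2 - x.
∫_{-1}^{1} of each monomial x^k gives [2/(k+1) if k even, 0 if k odd]. Integrating term-by-term (or equivalently evaluating the antiderivative F(x) = 2*x^5/5 - 3*x^4/4 - 4*x^3/3 - x^2/2 at the endpoints):
  F(1) − F(−1) = -131/60 − (-19/60) = -28/15.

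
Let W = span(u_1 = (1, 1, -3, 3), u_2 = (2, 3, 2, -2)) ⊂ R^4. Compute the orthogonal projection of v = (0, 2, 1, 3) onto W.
proj_W(v) = (374/371, 470/371, -354/371, 354/371)

Set up U = [u_1 | ... | u_2] ∈ R^(4×2). The projector onto W = col(U) is P = U (U^T U)^(-1) U^T.
Compute U^T U =
  [20, -7]
  [-7, 21],
and U^T v = (8, 2).
Solve U^T U · c = U^T v for the coefficients: c = (26/53, 96/371). The projection is proj_W(v) = U c.
Check: (v - proj_W(v)) · u_1 = 0  (should be 0).
Check: (v - proj_W(v)) · u_2 = 0  (should be 0).
Result: proj_W(v) = (374/371, 470/371, -354/371, 354/371).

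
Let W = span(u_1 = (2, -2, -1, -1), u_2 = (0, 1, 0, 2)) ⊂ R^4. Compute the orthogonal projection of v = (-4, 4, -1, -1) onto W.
proj_W(v) = (-62/17, 44/17, 31/17, -5/17)

Set up U = [u_1 | ... | u_2] ∈ R^(4×2). The projector onto W = col(U) is P = U (U^T U)^(-1) U^T.
Compute U^T U =
  [10, -4]
  [-4, 5],
and U^T v = (-14, 2).
Solve U^T U · c = U^T v for the coefficients: c = (-31/17, -18/17). The projection is proj_W(v) = U c.
Check: (v - proj_W(v)) · u_1 = 0  (should be 0).
Check: (v - proj_W(v)) · u_2 = 0  (should be 0).
Result: proj_W(v) = (-62/17, 44/17, 31/17, -5/17).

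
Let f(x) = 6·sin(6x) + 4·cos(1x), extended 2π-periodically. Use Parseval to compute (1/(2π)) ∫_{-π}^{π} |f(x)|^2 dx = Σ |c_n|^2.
Σ |c_n|^2 = 26

Expand |f|^2 and use orthogonality of {sin(nx), cos(mx)} on [-π, π]:
  ∫_{-π}^{π} sin(nx)^2 dx = π, ∫ cos(mx)^2 dx = π, and cross terms integrate to 0.
So ∫_{-π}^{π} f(x)^2 dx = 6^2 · π + 4^2 · π = (36 + 16)π.
Divide by 2π: (36 + 16)/2 = 26.
By Parseval, this equals Σ |c_n|^2.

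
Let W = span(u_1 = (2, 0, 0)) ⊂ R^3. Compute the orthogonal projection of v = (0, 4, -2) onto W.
proj_W(v) = (0, 0, 0)

Set up U = [u_1 | ... | u_1] ∈ R^(3×1). The projector onto W = col(U) is P = U (U^T U)^(-1) U^T.
Compute U^T U =
  [4],
and U^T v = (0).
Solve U^T U · c = U^T v for the coefficients: c = (0). The projection is proj_W(v) = U c.
Check: (v - proj_W(v)) · u_1 = 0  (should be 0).
Result: proj_W(v) = (0, 0, 0).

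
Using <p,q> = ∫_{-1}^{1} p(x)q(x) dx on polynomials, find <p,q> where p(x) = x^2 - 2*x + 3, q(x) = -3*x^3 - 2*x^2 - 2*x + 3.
<p,q> = 304/15

Expand the product: p(x)·q(x) = -3*x^5 + 4*x^4 - 7*x^3 + x^2 - 12*x + 9.
∫_{-1}^{1} of each monomial x^k gives [2/(k+1) if k even, 0 if k odd]. Integrating term-by-term (or equivalently evaluating the antiderivative F(x) = -x^6/2 + 4*x^5/5 - 7*x^4/4 + x^3/3 - 6*x^2 + 9*x at the endpoints):
  F(1) − F(−1) = 113/60 − (-1103/60) = 304/15.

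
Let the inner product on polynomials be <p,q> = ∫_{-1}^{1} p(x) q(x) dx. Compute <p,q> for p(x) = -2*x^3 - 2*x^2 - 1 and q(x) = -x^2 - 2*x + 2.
<p,q> = -18/5

Expand the product: p(x)·q(x) = 2*x^5 + 6*x^4 - 3*x^2 + 2*x - 2.
∫_{-1}^{1} of each monomial x^k gives [2/(k+1) if k even, 0 if k odd]. Integrating term-by-term (or equivalently evaluating the antiderivative F(x) = x^6/3 + 6*x^5/5 - x^3 + x^2 - 2*x at the endpoints):
  F(1) − F(−1) = -7/15 − (47/15) = -18/5.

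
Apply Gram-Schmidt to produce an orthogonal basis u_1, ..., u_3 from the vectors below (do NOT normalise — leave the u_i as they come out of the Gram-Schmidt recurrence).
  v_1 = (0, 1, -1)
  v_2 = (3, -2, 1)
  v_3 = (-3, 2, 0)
Orthogonal basis:
  u_1 = (0, 1, -1)
  u_2 = (3, -1/2, -1/2)
  u_3 = (3/19, 9/19, 9/19)

Apply the Gram-Schmidt recurrence
  u_1 = v_1
  u_i = v_i − Σ_{j<i} ((v_i · u_j) / (u_j · u_j)) · u_j.

Step by step this gives:
  u_1 = (0, 1, -1)
  u_2 = (3, -1/2, -1/2)
  u_3 = (3/19, 9/19, 9/19)

Orthogonality check:
  u_2 · u_1 = 0 (should be 0)
  u_3 · u_1 = 0 (should be 0)
  u_3 · u_2 = 0 (should be 0)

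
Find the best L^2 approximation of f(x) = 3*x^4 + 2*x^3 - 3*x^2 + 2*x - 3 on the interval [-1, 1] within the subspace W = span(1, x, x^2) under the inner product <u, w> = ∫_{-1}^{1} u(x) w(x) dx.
g(x) = -3*x^2/7 + 16*x/5 - 114/35

The best approximation g ∈ W is the orthogonal projection of f onto W. Writing g = a_0 + a_1 x + a_2 x^2, the coefficients solve the normal equations G · a = b where
  G_{ij} = <φ_i, φ_j> and b_i = <f, φ_i>, with φ_0 = 1, φ_1 = x, φ_2 = x^2.
G =
  [2, 0, 2/3]
  [0, 2/3, 0]
  [2/3, 0, 2/5],
b = (-34/5, 32/15, -82/35).
Solving gives a_0 = -114/35, a_1 = 16/5, a_2 = -3/7, so
  g(x) = -3*x^2/7 + 16*x/5 - 114/35.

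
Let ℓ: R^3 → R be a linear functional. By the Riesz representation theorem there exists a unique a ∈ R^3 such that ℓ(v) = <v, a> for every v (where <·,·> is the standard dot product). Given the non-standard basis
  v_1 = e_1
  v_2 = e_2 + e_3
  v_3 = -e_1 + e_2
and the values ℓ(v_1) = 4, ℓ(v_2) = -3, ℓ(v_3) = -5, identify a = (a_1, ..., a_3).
a = (4, -1, -2)

Write a = (a_1, ..., a_3) in the standard basis. For each basis vector v_i, ℓ(v_i) = <v_i, a> is a linear equation in the a_j's. Collect the n equations into a matrix system V a = ℓ, where row i of V is v_i (expressed in the standard basis). Since V is invertible (lower-triangular with 1s on the diagonal, up to permutation), solve by back-substitution:
  V =
[[1, 0, 0],
 [0, 1, 1],
 [-1, 1, 0]]
  V a = (4, -3, -5)
Solving gives a = (4, -1, -2).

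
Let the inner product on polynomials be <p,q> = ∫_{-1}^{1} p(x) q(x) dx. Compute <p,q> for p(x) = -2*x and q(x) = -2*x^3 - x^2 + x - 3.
<p,q> = 4/15

Expand the product: p(x)·q(x) = 4*x^4 + 2*x^3 - 2*x^2 + 6*x.
∫_{-1}^{1} of each monomial x^k gives [2/(k+1) if k even, 0 if k odd]. Integrating term-by-term (or equivalently evaluating the antiderivative F(x) = 4*x^5/5 + x^4/2 - 2*x^3/3 + 3*x^2 at the endpoints):
  F(1) − F(−1) = 109/30 − (101/30) = 4/15.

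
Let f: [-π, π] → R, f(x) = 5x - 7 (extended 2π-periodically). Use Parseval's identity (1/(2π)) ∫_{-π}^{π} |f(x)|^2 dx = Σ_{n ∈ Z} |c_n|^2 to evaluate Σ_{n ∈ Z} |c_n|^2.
Σ |c_n|^2 = 25π^2/3 + 49

Expand and integrate term by term over [-π, π]:
  ∫ (5x)^2 dx = 25·(2π^3/3); ∫ 2·5·(-7)·x dx = 0 (odd integrand); ∫ (-7)^2 dx = 49·2π.
So (1/(2π)) ∫_{-π}^{π} (5x - 7)^2 dx = 25π^2/3 + 49 = 25π^2/3 + 49.
Parseval ⇒ Σ |c_n|^2 = 25π^2/3 + 49.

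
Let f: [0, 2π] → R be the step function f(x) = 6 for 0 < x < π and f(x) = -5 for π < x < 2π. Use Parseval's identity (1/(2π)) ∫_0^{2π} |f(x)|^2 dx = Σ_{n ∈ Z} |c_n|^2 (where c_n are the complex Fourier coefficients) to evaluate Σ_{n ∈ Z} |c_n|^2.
Σ |c_n|^2 = 61/2

Parseval equates the L^2 energy of f (normalised by 1/(2π)) with the ℓ^2 sum of its Fourier coefficients: (1/(2π)) ∫_0^{2π} |f|^2 = Σ |c_n|^2.
Compute the left side: (1/(2π)) [∫_0^π 6^2 dx + ∫_π^{2π} (-5)^2 dx] = (1/(2π)) · (36π + 25π) = (36 + 25)/2 = 61/2.
So Σ_{n ∈ Z} |c_n|^2 = 61/2.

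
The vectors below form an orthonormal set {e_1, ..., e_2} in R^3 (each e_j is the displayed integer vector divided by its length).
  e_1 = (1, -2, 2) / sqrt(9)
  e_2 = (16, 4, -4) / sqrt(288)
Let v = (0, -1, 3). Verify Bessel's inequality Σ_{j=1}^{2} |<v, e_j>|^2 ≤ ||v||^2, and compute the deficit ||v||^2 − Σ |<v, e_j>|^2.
Σ |<v, e_j>|^2 = 8; ||v||^2 = 10; deficit = 2

Write each e_j = u_j / sqrt(<u_j, u_j>) where u_j is the displayed integer vector. Then <v, e_j> = <v, u_j> / sqrt(<u_j, u_j>), so |<v, e_j>|^2 = <v, u_j>^2 / <u_j, u_j>.
Coefficients: <v, e_1> = 8/sqrt(9), <v, e_2> = -16/sqrt(288).
Square and sum: Σ |<v, e_j>|^2 = 8.
Compute ||v||^2 = v·v = 10.
Deficit = 10 − 8 = 2 ≥ 0, confirming Bessel's inequality. (The deficit equals ||v − Σ <v,e_j> e_j||^2, the squared distance from v to span{e_j}.)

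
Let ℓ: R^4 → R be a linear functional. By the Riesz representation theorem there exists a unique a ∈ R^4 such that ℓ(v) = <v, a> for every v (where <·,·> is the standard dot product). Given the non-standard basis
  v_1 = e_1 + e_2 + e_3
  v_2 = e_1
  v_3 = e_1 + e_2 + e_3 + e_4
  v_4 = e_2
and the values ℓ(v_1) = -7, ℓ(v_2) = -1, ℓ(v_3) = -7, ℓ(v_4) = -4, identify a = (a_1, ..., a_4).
a = (-1, -4, -2, 0)

Write a = (a_1, ..., a_4) in the standard basis. For each basis vector v_i, ℓ(v_i) = <v_i, a> is a linear equation in the a_j's. Collect the n equations into a matrix system V a = ℓ, where row i of V is v_i (expressed in the standard basis). Since V is invertible (lower-triangular with 1s on the diagonal, up to permutation), solve by back-substitution:
  V =
[[1, 1, 1, 0],
 [1, 0, 0, 0],
 [1, 1, 1, 1],
 [0, 1, 0, 0]]
  V a = (-7, -1, -7, -4)
Solving gives a = (-1, -4, -2, 0).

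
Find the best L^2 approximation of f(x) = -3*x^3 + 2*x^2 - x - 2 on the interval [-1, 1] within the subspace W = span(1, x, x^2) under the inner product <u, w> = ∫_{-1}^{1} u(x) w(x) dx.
g(x) = 2*x^2 - 14*x/5 - 2

The best approximation g ∈ W is the orthogonal projection of f onto W. Writing g = a_0 + a_1 x + a_2 x^2, the coefficients solve the normal equations G · a = b where
  G_{ij} = <φ_i, φ_j> and b_i = <f, φ_i>, with φ_0 = 1, φ_1 = x, φ_2 = x^2.
G =
  [2, 0, 2/3]
  [0, 2/3, 0]
  [2/3, 0, 2/5],
b = (-8/3, -28/15, -8/15).
Solving gives a_0 = -2, a_1 = -14/5, a_2 = 2, so
  g(x) = 2*x^2 - 14*x/5 - 2.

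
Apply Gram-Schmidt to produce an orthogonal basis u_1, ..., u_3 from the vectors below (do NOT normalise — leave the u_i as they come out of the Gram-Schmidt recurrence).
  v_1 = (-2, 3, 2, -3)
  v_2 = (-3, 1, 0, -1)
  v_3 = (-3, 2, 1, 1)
Orthogonal basis:
  u_1 = (-2, 3, 2, -3)
  u_2 = (-27/13, -5/13, -12/13, 5/13)
  u_3 = (-20/71, 153/142, 70/71, 273/142)

Apply the Gram-Schmidt recurrence
  u_1 = v_1
  u_i = v_i − Σ_{j<i} ((v_i · u_j) / (u_j · u_j)) · u_j.

Step by step this gives:
  u_1 = (-2, 3, 2, -3)
  u_2 = (-27/13, -5/13, -12/13, 5/13)
  u_3 = (-20/71, 153/142, 70/71, 273/142)

Orthogonality check:
  u_2 · u_1 = 0 (should be 0)
  u_3 · u_1 = 0 (should be 0)
  u_3 · u_2 = 0 (should be 0)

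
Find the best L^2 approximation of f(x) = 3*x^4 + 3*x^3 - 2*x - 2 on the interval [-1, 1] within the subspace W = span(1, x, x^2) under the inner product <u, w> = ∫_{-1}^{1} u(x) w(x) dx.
g(x) = 18*x^2/7 - x/5 - 79/35

The best approximation g ∈ W is the orthogonal projection of f onto W. Writing g = a_0 + a_1 x + a_2 x^2, the coefficients solve the normal equations G · a = b where
  G_{ij} = <φ_i, φ_j> and b_i = <f, φ_i>, with φ_0 = 1, φ_1 = x, φ_2 = x^2.
G =
  [2, 0, 2/3]
  [0, 2/3, 0]
  [2/3, 0, 2/5],
b = (-14/5, -2/15, -10/21).
Solving gives a_0 = -79/35, a_1 = -1/5, a_2 = 18/7, so
  g(x) = 18*x^2/7 - x/5 - 79/35.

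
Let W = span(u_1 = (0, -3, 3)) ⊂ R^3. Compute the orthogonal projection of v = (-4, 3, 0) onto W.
proj_W(v) = (0, 3/2, -3/2)

Set up U = [u_1 | ... | u_1] ∈ R^(3×1). The projector onto W = col(U) is P = U (U^T U)^(-1) U^T.
Compute U^T U =
  [18],
and U^T v = (-9).
Solve U^T U · c = U^T v for the coefficients: c = (-1/2). The projection is proj_W(v) = U c.
Check: (v - proj_W(v)) · u_1 = 0  (should be 0).
Result: proj_W(v) = (0, 3/2, -3/2).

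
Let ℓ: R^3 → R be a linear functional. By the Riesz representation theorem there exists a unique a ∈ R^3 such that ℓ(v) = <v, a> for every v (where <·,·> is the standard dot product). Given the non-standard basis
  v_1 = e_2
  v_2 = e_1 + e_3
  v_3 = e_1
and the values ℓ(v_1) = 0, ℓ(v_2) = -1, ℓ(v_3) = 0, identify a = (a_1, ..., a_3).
a = (0, 0, -1)

Write a = (a_1, ..., a_3) in the standard basis. For each basis vector v_i, ℓ(v_i) = <v_i, a> is a linear equation in the a_j's. Collect the n equations into a matrix system V a = ℓ, where row i of V is v_i (expressed in the standard basis). Since V is invertible (lower-triangular with 1s on the diagonal, up to permutation), solve by back-substitution:
  V =
[[0, 1, 0],
 [1, 0, 1],
 [1, 0, 0]]
  V a = (0, -1, 0)
Solving gives a = (0, 0, -1).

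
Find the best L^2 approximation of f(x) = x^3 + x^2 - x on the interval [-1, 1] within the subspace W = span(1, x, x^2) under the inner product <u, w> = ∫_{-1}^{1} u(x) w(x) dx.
g(x) = x^2 - 2*x/5

The best approximation g ∈ W is the orthogonal projection of f onto W. Writing g = a_0 + a_1 x + a_2 x^2, the coefficients solve the normal equations G · a = b where
  G_{ij} = <φ_i, φ_j> and b_i = <f, φ_i>, with φ_0 = 1, φ_1 = x, φ_2 = x^2.
G =
  [2, 0, 2/3]
  [0, 2/3, 0]
  [2/3, 0, 2/5],
b = (2/3, -4/15, 2/5).
Solving gives a_0 = 0, a_1 = -2/5, a_2 = 1, so
  g(x) = x^2 - 2*x/5.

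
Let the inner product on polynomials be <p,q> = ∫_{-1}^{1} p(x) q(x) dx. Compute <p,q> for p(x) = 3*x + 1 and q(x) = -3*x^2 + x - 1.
<p,q> = -2

Expand the product: p(x)·q(x) = -9*x^3 - 2*x - 1.
∫_{-1}^{1} of each monomial x^k gives [2/(k+1) if k even, 0 if k odd]. Integrating term-by-term (or equivalently evaluating the antiderivative F(x) = -9*x^4/4 - x^2 - x at the endpoints):
  F(1) − F(−1) = -17/4 − (-9/4) = -2.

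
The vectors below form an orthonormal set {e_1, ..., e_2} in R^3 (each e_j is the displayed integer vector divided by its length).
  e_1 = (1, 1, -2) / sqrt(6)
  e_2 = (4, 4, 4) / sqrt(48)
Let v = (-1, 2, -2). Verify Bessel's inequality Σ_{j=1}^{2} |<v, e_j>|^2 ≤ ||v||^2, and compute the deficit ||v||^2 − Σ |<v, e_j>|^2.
Σ |<v, e_j>|^2 = 9/2; ||v||^2 = 9; deficit = 9/2

Write each e_j = u_j / sqrt(<u_j, u_j>) where u_j is the displayed integer vector. Then <v, e_j> = <v, u_j> / sqrt(<u_j, u_j>), so |<v, e_j>|^2 = <v, u_j>^2 / <u_j, u_j>.
Coefficients: <v, e_1> = 5/sqrt(6), <v, e_2> = -4/sqrt(48).
Square and sum: Σ |<v, e_j>|^2 = 9/2.
Compute ||v||^2 = v·v = 9.
Deficit = 9 − 9/2 = 9/2 ≥ 0, confirming Bessel's inequality. (The deficit equals ||v − Σ <v,e_j> e_j||^2, the squared distance from v to span{e_j}.)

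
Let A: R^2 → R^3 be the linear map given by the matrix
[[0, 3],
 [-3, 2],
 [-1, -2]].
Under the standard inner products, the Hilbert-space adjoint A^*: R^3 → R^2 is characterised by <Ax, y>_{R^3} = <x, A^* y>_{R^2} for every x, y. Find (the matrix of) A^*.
A^* = A^T =
[[0, -3, -1],
 [3, 2, -2]]

For real matrices with standard dot products, the defining identity <Ax, y> = <x, A^* y> gives (Ax)^T y = x^T (A^*) y, i.e. x^T A^T y = x^T (A^*) y. Since this holds for all x, y, we must have A^* = A^T. Therefore
A^* =
[[0, -3, -1],
 [3, 2, -2]].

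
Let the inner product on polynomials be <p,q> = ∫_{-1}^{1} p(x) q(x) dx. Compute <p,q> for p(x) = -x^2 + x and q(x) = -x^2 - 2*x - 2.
<p,q> = 2/5

Expand the product: p(x)·q(x) = x^4 + x^3 - 2*x.
∫_{-1}^{1} of each monomial x^k gives [2/(k+1) if k even, 0 if k odd]. Integrating term-by-term (or equivalently evaluating the antiderivative F(x) = x^5/5 + x^4/4 - x^2 at the endpoints):
  F(1) − F(−1) = -11/20 − (-19/20) = 2/5.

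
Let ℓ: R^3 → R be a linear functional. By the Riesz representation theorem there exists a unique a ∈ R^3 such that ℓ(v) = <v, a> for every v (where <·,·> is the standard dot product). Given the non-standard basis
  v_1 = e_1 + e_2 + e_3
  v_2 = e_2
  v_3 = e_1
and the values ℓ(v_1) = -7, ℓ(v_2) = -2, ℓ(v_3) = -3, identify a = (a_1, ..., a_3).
a = (-3, -2, -2)

Write a = (a_1, ..., a_3) in the standard basis. For each basis vector v_i, ℓ(v_i) = <v_i, a> is a linear equation in the a_j's. Collect the n equations into a matrix system V a = ℓ, where row i of V is v_i (expressed in the standard basis). Since V is invertible (lower-triangular with 1s on the diagonal, up to permutation), solve by back-substitution:
  V =
[[1, 1, 1],
 [0, 1, 0],
 [1, 0, 0]]
  V a = (-7, -2, -3)
Solving gives a = (-3, -2, -2).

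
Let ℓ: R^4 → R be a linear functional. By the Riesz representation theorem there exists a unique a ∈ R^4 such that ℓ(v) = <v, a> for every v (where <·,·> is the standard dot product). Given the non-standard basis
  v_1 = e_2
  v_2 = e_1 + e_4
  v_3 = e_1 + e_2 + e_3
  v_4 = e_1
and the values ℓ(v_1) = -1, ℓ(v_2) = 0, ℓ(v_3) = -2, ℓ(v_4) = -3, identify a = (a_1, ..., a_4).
a = (-3, -1, 2, 3)

Write a = (a_1, ..., a_4) in the standard basis. For each basis vector v_i, ℓ(v_i) = <v_i, a> is a linear equation in the a_j's. Collect the n equations into a matrix system V a = ℓ, where row i of V is v_i (expressed in the standard basis). Since V is invertible (lower-triangular with 1s on the diagonal, up to permutation), solve by back-substitution:
  V =
[[0, 1, 0, 0],
 [1, 0, 0, 1],
 [1, 1, 1, 0],
 [1, 0, 0, 0]]
  V a = (-1, 0, -2, -3)
Solving gives a = (-3, -1, 2, 3).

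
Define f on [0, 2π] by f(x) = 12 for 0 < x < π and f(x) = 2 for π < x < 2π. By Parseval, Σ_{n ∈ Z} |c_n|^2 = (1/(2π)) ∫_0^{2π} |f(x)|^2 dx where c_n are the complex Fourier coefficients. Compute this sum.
Σ |c_n|^2 = 74

Parseval equates the L^2 energy of f (normalised by 1/(2π)) with the ℓ^2 sum of its Fourier coefficients: (1/(2π)) ∫_0^{2π} |f|^2 = Σ |c_n|^2.
Compute the left side: (1/(2π)) [∫_0^π 12^2 dx + ∫_π^{2π} 2^2 dx] = (1/(2π)) · (144π + 4π) = (144 + 4)/2 = 74.
So Σ_{n ∈ Z} |c_n|^2 = 74.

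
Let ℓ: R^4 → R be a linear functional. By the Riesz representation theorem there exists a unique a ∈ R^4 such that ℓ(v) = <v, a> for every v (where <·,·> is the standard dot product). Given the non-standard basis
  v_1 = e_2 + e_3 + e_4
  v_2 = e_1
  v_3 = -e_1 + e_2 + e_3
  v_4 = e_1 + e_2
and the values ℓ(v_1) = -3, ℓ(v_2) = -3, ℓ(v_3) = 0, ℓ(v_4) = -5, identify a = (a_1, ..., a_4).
a = (-3, -2, -1, 0)

Write a = (a_1, ..., a_4) in the standard basis. For each basis vector v_i, ℓ(v_i) = <v_i, a> is a linear equation in the a_j's. Collect the n equations into a matrix system V a = ℓ, where row i of V is v_i (expressed in the standard basis). Since V is invertible (lower-triangular with 1s on the diagonal, up to permutation), solve by back-substitution:
  V =
[[0, 1, 1, 1],
 [1, 0, 0, 0],
 [-1, 1, 1, 0],
 [1, 1, 0, 0]]
  V a = (-3, -3, 0, -5)
Solving gives a = (-3, -2, -1, 0).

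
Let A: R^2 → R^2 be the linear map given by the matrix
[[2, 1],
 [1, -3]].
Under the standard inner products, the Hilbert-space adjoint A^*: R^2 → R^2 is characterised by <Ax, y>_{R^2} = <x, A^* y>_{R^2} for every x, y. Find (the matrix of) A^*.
A^* = A^T =
[[2, 1],
 [1, -3]]

For real matrices with standard dot products, the defining identity <Ax, y> = <x, A^* y> gives (Ax)^T y = x^T (A^*) y, i.e. x^T A^T y = x^T (A^*) y. Since this holds for all x, y, we must have A^* = A^T. Therefore
A^* =
[[2, 1],
 [1, -3]].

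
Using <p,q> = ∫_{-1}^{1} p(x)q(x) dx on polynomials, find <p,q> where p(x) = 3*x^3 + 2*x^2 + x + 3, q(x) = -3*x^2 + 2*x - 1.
<p,q> = -12

Expand the product: p(x)·q(x) = -9*x^5 - 2*x^3 - 9*x^2 + 5*x - 3.
∫_{-1}^{1} of each monomial x^k gives [2/(k+1) if k even, 0 if k odd]. Integrating term-by-term (or equivalently evaluating the antiderivative F(x) = -3*x^6/2 - x^4/2 - 3*x^3 + 5*x^2/2 - 3*x at the endpoints):
  F(1) − F(−1) = -11/2 − (13/2) = -12.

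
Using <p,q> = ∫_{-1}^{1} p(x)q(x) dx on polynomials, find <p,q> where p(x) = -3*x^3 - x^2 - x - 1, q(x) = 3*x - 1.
<p,q> = -44/15

Expand the product: p(x)·q(x) = -9*x^4 - 2*x^2 - 2*x + 1.
∫_{-1}^{1} of each monomial x^k gives [2/(k+1) if k even, 0 if k odd]. Integrating term-by-term (or equivalently evaluating the antiderivative F(x) = -9*x^5/5 - 2*x^3/3 - x^2 + x at the endpoints):
  F(1) − F(−1) = -37/15 − (7/15) = -44/15.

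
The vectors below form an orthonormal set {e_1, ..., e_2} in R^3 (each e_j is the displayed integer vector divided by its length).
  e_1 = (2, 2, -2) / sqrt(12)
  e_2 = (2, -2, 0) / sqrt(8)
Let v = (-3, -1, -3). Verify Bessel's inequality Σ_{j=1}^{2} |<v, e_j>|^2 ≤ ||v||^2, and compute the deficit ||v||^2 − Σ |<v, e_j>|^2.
Σ |<v, e_j>|^2 = 7/3; ||v||^2 = 19; deficit = 50/3

Write each e_j = u_j / sqrt(<u_j, u_j>) where u_j is the displayed integer vector. Then <v, e_j> = <v, u_j> / sqrt(<u_j, u_j>), so |<v, e_j>|^2 = <v, u_j>^2 / <u_j, u_j>.
Coefficients: <v, e_1> = -2/sqrt(12), <v, e_2> = -4/sqrt(8).
Square and sum: Σ |<v, e_j>|^2 = 7/3.
Compute ||v||^2 = v·v = 19.
Deficit = 19 − 7/3 = 50/3 ≥ 0, confirming Bessel's inequality. (The deficit equals ||v − Σ <v,e_j> e_j||^2, the squared distance from v to span{e_j}.)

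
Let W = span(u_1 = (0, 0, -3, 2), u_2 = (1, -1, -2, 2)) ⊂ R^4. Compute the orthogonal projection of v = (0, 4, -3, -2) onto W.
proj_W(v) = (-38/15, 38/15, -29/15, -2/5)

Set up U = [u_1 | ... | u_2] ∈ R^(4×2). The projector onto W = col(U) is P = U (U^T U)^(-1) U^T.
Compute U^T U =
  [13, 10]
  [10, 10],
and U^T v = (5, -2).
Solve U^T U · c = U^T v for the coefficients: c = (7/3, -38/15). The projection is proj_W(v) = U c.
Check: (v - proj_W(v)) · u_1 = 0  (should be 0).
Check: (v - proj_W(v)) · u_2 = 0  (should be 0).
Result: proj_W(v) = (-38/15, 38/15, -29/15, -2/5).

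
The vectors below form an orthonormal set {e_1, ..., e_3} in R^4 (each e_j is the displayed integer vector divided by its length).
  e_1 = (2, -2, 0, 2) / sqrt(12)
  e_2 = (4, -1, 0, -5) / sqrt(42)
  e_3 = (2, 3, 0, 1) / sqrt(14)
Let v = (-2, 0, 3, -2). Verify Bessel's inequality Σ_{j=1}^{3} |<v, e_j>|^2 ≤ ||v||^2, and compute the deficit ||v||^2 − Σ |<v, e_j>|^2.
Σ |<v, e_j>|^2 = 8; ||v||^2 = 17; deficit = 9

Write each e_j = u_j / sqrt(<u_j, u_j>) where u_j is the displayed integer vector. Then <v, e_j> = <v, u_j> / sqrt(<u_j, u_j>), so |<v, e_j>|^2 = <v, u_j>^2 / <u_j, u_j>.
Coefficients: <v, e_1> = -8/sqrt(12), <v, e_2> = 2/sqrt(42), <v, e_3> = -6/sqrt(14).
Square and sum: Σ |<v, e_j>|^2 = 8.
Compute ||v||^2 = v·v = 17.
Deficit = 17 − 8 = 9 ≥ 0, confirming Bessel's inequality. (The deficit equals ||v − Σ <v,e_j> e_j||^2, the squared distance from v to span{e_j}.)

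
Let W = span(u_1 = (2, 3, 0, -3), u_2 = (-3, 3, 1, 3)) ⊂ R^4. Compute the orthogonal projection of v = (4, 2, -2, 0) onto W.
proj_W(v) = (241/145, 189/145, -23/145, -327/145)

Set up U = [u_1 | ... | u_2] ∈ R^(4×2). The projector onto W = col(U) is P = U (U^T U)^(-1) U^T.
Compute U^T U =
  [22, -6]
  [-6, 28],
and U^T v = (14, -8).
Solve U^T U · c = U^T v for the coefficients: c = (86/145, -23/145). The projection is proj_W(v) = U c.
Check: (v - proj_W(v)) · u_1 = 0  (should be 0).
Check: (v - proj_W(v)) · u_2 = 0  (should be 0).
Result: proj_W(v) = (241/145, 189/145, -23/145, -327/145).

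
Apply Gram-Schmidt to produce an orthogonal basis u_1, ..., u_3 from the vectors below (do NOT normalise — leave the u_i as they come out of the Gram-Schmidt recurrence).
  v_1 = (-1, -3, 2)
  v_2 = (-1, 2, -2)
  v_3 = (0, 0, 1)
Orthogonal basis:
  u_1 = (-1, -3, 2)
  u_2 = (-23/14, 1/14, -5/7)
  u_3 = (-2/9, 4/9, 5/9)

Apply the Gram-Schmidt recurrence
  u_1 = v_1
  u_i = v_i − Σ_{j<i} ((v_i · u_j) / (u_j · u_j)) · u_j.

Step by step this gives:
  u_1 = (-1, -3, 2)
  u_2 = (-23/14, 1/14, -5/7)
  u_3 = (-2/9, 4/9, 5/9)

Orthogonality check:
  u_2 · u_1 = 0 (should be 0)
  u_3 · u_1 = 0 (should be 0)
  u_3 · u_2 = 0 (should be 0)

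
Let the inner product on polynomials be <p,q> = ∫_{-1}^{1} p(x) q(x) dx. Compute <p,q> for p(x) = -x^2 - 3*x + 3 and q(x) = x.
<p,q> = -2

Expand the product: p(x)·q(x) = -x^3 - 3*x^2 + 3*x.
∫_{-1}^{1} of each monomial x^k gives [2/(k+1) if k even, 0 if k odd]. Integrating term-by-term (or equivalently evaluating the antiderivative F(x) = -x^4/4 - x^3 + 3*x^2/2 at the endpoints):
  F(1) − F(−1) = 1/4 − (9/4) = -2.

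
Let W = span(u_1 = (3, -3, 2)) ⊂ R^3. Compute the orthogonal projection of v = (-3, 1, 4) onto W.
proj_W(v) = (-6/11, 6/11, -4/11)

Set up U = [u_1 | ... | u_1] ∈ R^(3×1). The projector onto W = col(U) is P = U (U^T U)^(-1) U^T.
Compute U^T U =
  [22],
and U^T v = (-4).
Solve U^T U · c = U^T v for the coefficients: c = (-2/11). The projection is proj_W(v) = U c.
Check: (v - proj_W(v)) · u_1 = 0  (should be 0).
Result: proj_W(v) = (-6/11, 6/11, -4/11).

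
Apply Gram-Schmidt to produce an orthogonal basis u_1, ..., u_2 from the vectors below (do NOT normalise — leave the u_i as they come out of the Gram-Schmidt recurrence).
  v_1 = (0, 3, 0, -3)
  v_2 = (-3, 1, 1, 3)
Orthogonal basis:
  u_1 = (0, 3, 0, -3)
  u_2 = (-3, 2, 1, 2)

Apply the Gram-Schmidt recurrence
  u_1 = v_1
  u_i = v_i − Σ_{j<i} ((v_i · u_j) / (u_j · u_j)) · u_j.

Step by step this gives:
  u_1 = (0, 3, 0, -3)
  u_2 = (-3, 2, 1, 2)

Orthogonality check:
  u_2 · u_1 = 0 (should be 0)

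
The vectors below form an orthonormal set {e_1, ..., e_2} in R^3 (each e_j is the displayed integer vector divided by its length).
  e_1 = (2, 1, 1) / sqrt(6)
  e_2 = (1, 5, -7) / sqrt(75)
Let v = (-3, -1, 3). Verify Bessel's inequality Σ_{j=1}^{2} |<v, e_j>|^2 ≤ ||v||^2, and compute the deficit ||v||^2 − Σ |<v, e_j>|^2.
Σ |<v, e_j>|^2 = 347/25; ||v||^2 = 19; deficit = 128/25

Write each e_j = u_j / sqrt(<u_j, u_j>) where u_j is the displayed integer vector. Then <v, e_j> = <v, u_j> / sqrt(<u_j, u_j>), so |<v, e_j>|^2 = <v, u_j>^2 / <u_j, u_j>.
Coefficients: <v, e_1> = -4/sqrt(6), <v, e_2> = -29/sqrt(75).
Square and sum: Σ |<v, e_j>|^2 = 347/25.
Compute ||v||^2 = v·v = 19.
Deficit = 19 − 347/25 = 128/25 ≥ 0, confirming Bessel's inequality. (The deficit equals ||v − Σ <v,e_j> e_j||^2, the squared distance from v to span{e_j}.)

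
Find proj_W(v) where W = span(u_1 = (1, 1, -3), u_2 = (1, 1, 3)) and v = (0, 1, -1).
proj_W(v) = (1/2, 1/2, -1)

Set up U = [u_1 | ... | u_2] ∈ R^(3×2). The projector onto W = col(U) is P = U (U^T U)^(-1) U^T.
Compute U^T U =
  [11, -7]
  [-7, 11],
and U^T v = (4, -2).
Solve U^T U · c = U^T v for the coefficients: c = (5/12, 1/12). The projection is proj_W(v) = U c.
Check: (v - proj_W(v)) · u_1 = 0  (should be 0).
Check: (v - proj_W(v)) · u_2 = 0  (should be 0).
Result: proj_W(v) = (1/2, 1/2, -1).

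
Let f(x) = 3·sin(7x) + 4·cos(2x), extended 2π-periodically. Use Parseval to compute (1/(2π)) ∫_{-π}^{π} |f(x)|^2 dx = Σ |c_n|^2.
Σ |c_n|^2 = 25/2

Expand |f|^2 and use orthogonality of {sin(nx), cos(mx)} on [-π, π]:
  ∫_{-π}^{π} sin(nx)^2 dx = π, ∫ cos(mx)^2 dx = π, and cross terms integrate to 0.
So ∫_{-π}^{π} f(x)^2 dx = 3^2 · π + 4^2 · π = (9 + 16)π.
Divide by 2π: (9 + 16)/2 = 25/2.
By Parseval, this equals Σ |c_n|^2.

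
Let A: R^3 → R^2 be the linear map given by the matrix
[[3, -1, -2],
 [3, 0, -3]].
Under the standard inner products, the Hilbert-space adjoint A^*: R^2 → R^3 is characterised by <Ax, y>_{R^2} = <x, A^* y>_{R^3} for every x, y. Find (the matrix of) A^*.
A^* = A^T =
[[3, 3],
 [-1, 0],
 [-2, -3]]

For real matrices with standard dot products, the defining identity <Ax, y> = <x, A^* y> gives (Ax)^T y = x^T (A^*) y, i.e. x^T A^T y = x^T (A^*) y. Since this holds for all x, y, we must have A^* = A^T. Therefore
A^* =
[[3, 3],
 [-1, 0],
 [-2, -3]].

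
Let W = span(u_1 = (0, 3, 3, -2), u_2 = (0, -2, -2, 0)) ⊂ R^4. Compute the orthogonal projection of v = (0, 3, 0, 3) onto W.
proj_W(v) = (0, 3/2, 3/2, 3)

Set up U = [u_1 | ... | u_2] ∈ R^(4×2). The projector onto W = col(U) is P = U (U^T U)^(-1) U^T.
Compute U^T U =
  [22, -12]
  [-12, 8],
and U^T v = (3, -6).
Solve U^T U · c = U^T v for the coefficients: c = (-3/2, -3). The projection is proj_W(v) = U c.
Check: (v - proj_W(v)) · u_1 = 0  (should be 0).
Check: (v - proj_W(v)) · u_2 = 0  (should be 0).
Result: proj_W(v) = (0, 3/2, 3/2, 3).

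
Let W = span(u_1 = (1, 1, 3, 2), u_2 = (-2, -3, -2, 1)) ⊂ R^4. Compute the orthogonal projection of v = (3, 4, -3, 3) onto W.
proj_W(v) = (1, 32/21, 19/21, -13/21)

Set up U = [u_1 | ... | u_2] ∈ R^(4×2). The projector onto W = col(U) is P = U (U^T U)^(-1) U^T.
Compute U^T U =
  [15, -9]
  [-9, 18],
and U^T v = (4, -9).
Solve U^T U · c = U^T v for the coefficients: c = (-1/21, -11/21). The projection is proj_W(v) = U c.
Check: (v - proj_W(v)) · u_1 = 0  (should be 0).
Check: (v - proj_W(v)) · u_2 = 0  (should be 0).
Result: proj_W(v) = (1, 32/21, 19/21, -13/21).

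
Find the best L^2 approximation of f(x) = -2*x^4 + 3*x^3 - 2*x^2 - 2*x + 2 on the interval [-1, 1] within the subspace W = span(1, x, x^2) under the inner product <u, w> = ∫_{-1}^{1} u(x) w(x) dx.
g(x) = -26*x^2/7 - x/5 + 76/35

The best approximation g ∈ W is the orthogonal projection of f onto W. Writing g = a_0 + a_1 x + a_2 x^2, the coefficients solve the normal equations G · a = b where
  G_{ij} = <φ_i, φ_j> and b_i = <f, φ_i>, with φ_0 = 1, φ_1 = x, φ_2 = x^2.
G =
  [2, 0, 2/3]
  [0, 2/3, 0]
  [2/3, 0, 2/5],
b = (28/15, -2/15, -4/105).
Solving gives a_0 = 76/35, a_1 = -1/5, a_2 = -26/7, so
  g(x) = -26*x^2/7 - x/5 + 76/35.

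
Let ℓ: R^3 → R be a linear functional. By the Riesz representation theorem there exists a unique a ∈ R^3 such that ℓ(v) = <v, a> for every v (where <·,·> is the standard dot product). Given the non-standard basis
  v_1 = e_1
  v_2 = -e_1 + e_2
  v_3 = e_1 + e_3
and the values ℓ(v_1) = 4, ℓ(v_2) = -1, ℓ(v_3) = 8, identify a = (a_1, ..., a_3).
a = (4, 3, 4)

Write a = (a_1, ..., a_3) in the standard basis. For each basis vector v_i, ℓ(v_i) = <v_i, a> is a linear equation in the a_j's. Collect the n equations into a matrix system V a = ℓ, where row i of V is v_i (expressed in the standard basis). Since V is invertible (lower-triangular with 1s on the diagonal, up to permutation), solve by back-substitution:
  V =
[[1, 0, 0],
 [-1, 1, 0],
 [1, 0, 1]]
  V a = (4, -1, 8)
Solving gives a = (4, 3, 4).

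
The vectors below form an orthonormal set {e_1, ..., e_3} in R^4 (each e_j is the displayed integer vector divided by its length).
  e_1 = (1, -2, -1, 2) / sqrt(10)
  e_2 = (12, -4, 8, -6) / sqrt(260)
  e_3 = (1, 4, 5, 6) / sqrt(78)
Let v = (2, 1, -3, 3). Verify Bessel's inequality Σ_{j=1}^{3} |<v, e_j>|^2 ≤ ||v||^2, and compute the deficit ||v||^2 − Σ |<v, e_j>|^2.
Σ |<v, e_j>|^2 = 11; ||v||^2 = 23; deficit = 12

Write each e_j = u_j / sqrt(<u_j, u_j>) where u_j is the displayed integer vector. Then <v, e_j> = <v, u_j> / sqrt(<u_j, u_j>), so |<v, e_j>|^2 = <v, u_j>^2 / <u_j, u_j>.
Coefficients: <v, e_1> = 9/sqrt(10), <v, e_2> = -22/sqrt(260), <v, e_3> = 9/sqrt(78).
Square and sum: Σ |<v, e_j>|^2 = 11.
Compute ||v||^2 = v·v = 23.
Deficit = 23 − 11 = 12 ≥ 0, confirming Bessel's inequality. (The deficit equals ||v − Σ <v,e_j> e_j||^2, the squared distance from v to span{e_j}.)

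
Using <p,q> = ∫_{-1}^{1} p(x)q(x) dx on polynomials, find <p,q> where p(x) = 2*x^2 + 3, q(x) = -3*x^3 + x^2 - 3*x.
<p,q> = 14/5

Expand the product: p(x)·q(x) = -6*x^5 + 2*x^4 - 15*x^3 + 3*x^2 - 9*x.
∫_{-1}^{1} of each monomial x^k gives [2/(k+1) if k even, 0 if k odd]. Integrating term-by-term (or equivalently evaluating the antiderivative F(x) = -x^6 + 2*x^5/5 - 15*x^4/4 + x^3 - 9*x^2/2 at the endpoints):
  F(1) − F(−1) = -157/20 − (-213/20) = 14/5.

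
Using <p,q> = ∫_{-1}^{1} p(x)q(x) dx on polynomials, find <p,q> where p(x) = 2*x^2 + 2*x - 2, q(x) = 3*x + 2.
<p,q> = -4/3

Expand the product: p(x)·q(x) = 6*x^3 + 10*x^2 - 2*x - 4.
∫_{-1}^{1} of each monomial x^k gives [2/(k+1) if k even, 0 if k odd]. Integrating term-by-term (or equivalently evaluating the antiderivative F(x) = 3*x^4/2 + 10*x^3/3 - x^2 - 4*x at the endpoints):
  F(1) − F(−1) = -1/6 − (7/6) = -4/3.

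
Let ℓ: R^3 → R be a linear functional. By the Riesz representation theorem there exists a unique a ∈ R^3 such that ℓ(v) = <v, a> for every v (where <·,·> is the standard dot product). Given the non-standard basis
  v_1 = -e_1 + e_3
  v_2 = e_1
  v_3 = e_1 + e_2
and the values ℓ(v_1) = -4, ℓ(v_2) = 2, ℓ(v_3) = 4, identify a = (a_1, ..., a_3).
a = (2, 2, -2)

Write a = (a_1, ..., a_3) in the standard basis. For each basis vector v_i, ℓ(v_i) = <v_i, a> is a linear equation in the a_j's. Collect the n equations into a matrix system V a = ℓ, where row i of V is v_i (expressed in the standard basis). Since V is invertible (lower-triangular with 1s on the diagonal, up to permutation), solve by back-substitution:
  V =
[[-1, 0, 1],
 [1, 0, 0],
 [1, 1, 0]]
  V a = (-4, 2, 4)
Solving gives a = (2, 2, -2).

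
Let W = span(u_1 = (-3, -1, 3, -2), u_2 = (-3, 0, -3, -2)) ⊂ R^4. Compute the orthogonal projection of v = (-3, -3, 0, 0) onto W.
proj_W(v) = (-1161/490, -114/245, 207/490, -387/245)

Set up U = [u_1 | ... | u_2] ∈ R^(4×2). The projector onto W = col(U) is P = U (U^T U)^(-1) U^T.
Compute U^T U =
  [23, 4]
  [4, 22],
and U^T v = (12, 9).
Solve U^T U · c = U^T v for the coefficients: c = (114/245, 159/490). The projection is proj_W(v) = U c.
Check: (v - proj_W(v)) · u_1 = 0  (should be 0).
Check: (v - proj_W(v)) · u_2 = 0  (should be 0).
Result: proj_W(v) = (-1161/490, -114/245, 207/490, -387/245).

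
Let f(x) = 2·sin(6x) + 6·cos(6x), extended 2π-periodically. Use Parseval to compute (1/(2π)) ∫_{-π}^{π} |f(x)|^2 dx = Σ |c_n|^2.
Σ |c_n|^2 = 20

Expand |f|^2 and use orthogonality of {sin(nx), cos(mx)} on [-π, π]:
  ∫_{-π}^{π} sin(nx)^2 dx = π, ∫ cos(mx)^2 dx = π, and cross terms integrate to 0.
So ∫_{-π}^{π} f(x)^2 dx = 2^2 · π + 6^2 · π = (4 + 36)π.
Divide by 2π: (4 + 36)/2 = 20.
By Parseval, this equals Σ |c_n|^2.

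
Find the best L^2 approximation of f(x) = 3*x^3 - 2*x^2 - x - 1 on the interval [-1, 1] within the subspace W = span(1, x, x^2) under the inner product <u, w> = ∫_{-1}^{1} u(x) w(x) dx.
g(x) = -2*x^2 + 4*x/5 - 1

The best approximation g ∈ W is the orthogonal projection of f onto W. Writing g = a_0 + a_1 x + a_2 x^2, the coefficients solve the normal equations G · a = b where
  G_{ij} = <φ_i, φ_j> and b_i = <f, φ_i>, with φ_0 = 1, φ_1 = x, φ_2 = x^2.
G =
  [2, 0, 2/3]
  [0, 2/3, 0]
  [2/3, 0, 2/5],
b = (-10/3, 8/15, -22/15).
Solving gives a_0 = -1, a_1 = 4/5, a_2 = -2, so
  g(x) = -2*x^2 + 4*x/5 - 1.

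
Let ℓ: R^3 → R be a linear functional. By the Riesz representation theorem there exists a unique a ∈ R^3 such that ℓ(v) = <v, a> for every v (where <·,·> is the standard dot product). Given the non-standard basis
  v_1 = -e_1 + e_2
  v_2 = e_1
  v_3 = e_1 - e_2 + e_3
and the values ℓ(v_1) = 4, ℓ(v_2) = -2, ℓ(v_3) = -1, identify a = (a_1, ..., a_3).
a = (-2, 2, 3)

Write a = (a_1, ..., a_3) in the standard basis. For each basis vector v_i, ℓ(v_i) = <v_i, a> is a linear equation in the a_j's. Collect the n equations into a matrix system V a = ℓ, where row i of V is v_i (expressed in the standard basis). Since V is invertible (lower-triangular with 1s on the diagonal, up to permutation), solve by back-substitution:
  V =
[[-1, 1, 0],
 [1, 0, 0],
 [1, -1, 1]]
  V a = (4, -2, -1)
Solving gives a = (-2, 2, 3).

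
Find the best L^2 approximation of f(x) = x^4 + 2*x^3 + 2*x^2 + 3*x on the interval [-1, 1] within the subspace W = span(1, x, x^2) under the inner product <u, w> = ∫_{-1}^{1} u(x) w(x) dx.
g(x) = 20*x^2/7 + 21*x/5 - 3/35

The best approximation g ∈ W is the orthogonal projection of f onto W. Writing g = a_0 + a_1 x + a_2 x^2, the coefficients solve the normal equations G · a = b where
  G_{ij} = <φ_i, φ_j> and b_i = <f, φ_i>, with φ_0 = 1, φ_1 = x, φ_2 = x^2.
G =
  [2, 0, 2/3]
  [0, 2/3, 0]
  [2/3, 0, 2/5],
b = (26/15, 14/5, 38/35).
Solving gives a_0 = -3/35, a_1 = 21/5, a_2 = 20/7, so
  g(x) = 20*x^2/7 + 21*x/5 - 3/35.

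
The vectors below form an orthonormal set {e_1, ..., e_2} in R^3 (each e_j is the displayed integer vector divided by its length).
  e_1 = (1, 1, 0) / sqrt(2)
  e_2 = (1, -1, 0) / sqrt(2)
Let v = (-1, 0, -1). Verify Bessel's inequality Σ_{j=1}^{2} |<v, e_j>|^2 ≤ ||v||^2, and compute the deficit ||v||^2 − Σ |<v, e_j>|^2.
Σ |<v, e_j>|^2 = 1; ||v||^2 = 2; deficit = 1

Write each e_j = u_j / sqrt(<u_j, u_j>) where u_j is the displayed integer vector. Then <v, e_j> = <v, u_j> / sqrt(<u_j, u_j>), so |<v, e_j>|^2 = <v, u_j>^2 / <u_j, u_j>.
Coefficients: <v, e_1> = -1/sqrt(2), <v, e_2> = -1/sqrt(2).
Square and sum: Σ |<v, e_j>|^2 = 1.
Compute ||v||^2 = v·v = 2.
Deficit = 2 − 1 = 1 ≥ 0, confirming Bessel's inequality. (The deficit equals ||v − Σ <v,e_j> e_j||^2, the squared distance from v to span{e_j}.)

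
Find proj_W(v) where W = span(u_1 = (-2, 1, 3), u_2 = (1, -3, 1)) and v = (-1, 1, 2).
proj_W(v) = (-4/3, 5/6, 11/6)

Set up U = [u_1 | ... | u_2] ∈ R^(3×2). The projector onto W = col(U) is P = U (U^T U)^(-1) U^T.
Compute U^T U =
  [14, -2]
  [-2, 11],
and U^T v = (9, -2).
Solve U^T U · c = U^T v for the coefficients: c = (19/30, -1/15). The projection is proj_W(v) = U c.
Check: (v - proj_W(v)) · u_1 = 0  (should be 0).
Check: (v - proj_W(v)) · u_2 = 0  (should be 0).
Result: proj_W(v) = (-4/3, 5/6, 11/6).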